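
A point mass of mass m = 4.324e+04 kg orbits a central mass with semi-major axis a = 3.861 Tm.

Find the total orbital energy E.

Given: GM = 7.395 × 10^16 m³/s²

Convert to SI: a = 3.861 Tm = 3.861e+12 m.
E = −GMm / (2a).
E = −7.395e+16 · 4.324e+04 / (2 · 3.861e+12) J ≈ -4.141e+08 J = -414.1 MJ.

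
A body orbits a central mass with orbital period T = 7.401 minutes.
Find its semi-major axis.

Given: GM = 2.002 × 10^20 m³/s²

Convert to SI: T = 7.401 minutes = 444.06 s.
Invert Kepler's third law: a = (GM · T² / (4π²))^(1/3).
Substituting T = 444.06 s and GM = 2.002e+20 m³/s²:
a = (2.002e+20 · (444.06)² / (4π²))^(1/3) m
a ≈ 1e+08 m = 100 Mm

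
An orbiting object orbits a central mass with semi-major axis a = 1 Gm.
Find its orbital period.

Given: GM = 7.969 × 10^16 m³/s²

Convert to SI: a = 1 Gm = 1e+09 m.
Kepler's third law: T = 2π √(a³ / GM).
Substituting a = 1e+09 m and GM = 7.969e+16 m³/s²:
T = 2π √((1e+09)³ / 7.969e+16) s
T ≈ 7.038e+05 s = 8.146 days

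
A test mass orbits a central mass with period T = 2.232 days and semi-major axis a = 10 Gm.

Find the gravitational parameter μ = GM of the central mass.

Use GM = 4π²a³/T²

Convert to SI: T = 2.232 days = 192845 s; a = 10 Gm = 1e+10 m.
GM = 4π² · a³ / T².
GM = 4π² · (1e+10)³ / (192845)² m³/s² ≈ 1.062e+21 m³/s² = 1.062 × 10^21 m³/s².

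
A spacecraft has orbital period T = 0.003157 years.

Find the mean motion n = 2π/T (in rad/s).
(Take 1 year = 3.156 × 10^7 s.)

Convert to SI: T = 0.003157 years = 99634.9 s.
n = 2π / T.
n = 2π / 99634.9 s ≈ 6.306e-05 rad/s.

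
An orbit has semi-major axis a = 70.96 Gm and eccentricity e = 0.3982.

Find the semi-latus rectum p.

Convert to SI: a = 70.96 Gm = 7.096e+10 m.
p = a (1 − e²).
p = 7.096e+10 · (1 − (0.3982)²) = 7.096e+10 · 0.841437 ≈ 5.971e+10 m = 59.71 Gm.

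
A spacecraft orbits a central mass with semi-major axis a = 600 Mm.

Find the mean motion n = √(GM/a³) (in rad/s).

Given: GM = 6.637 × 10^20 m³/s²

Convert to SI: a = 600 Mm = 6e+08 m.
n = √(GM / a³).
n = √(6.637e+20 / (6e+08)³) rad/s ≈ 0.001753 rad/s.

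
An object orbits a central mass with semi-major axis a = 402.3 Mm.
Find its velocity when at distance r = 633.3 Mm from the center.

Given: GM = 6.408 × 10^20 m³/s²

Convert to SI: a = 402.3 Mm = 4.023e+08 m; r = 633.3 Mm = 6.333e+08 m.
Vis-viva: v = √(GM · (2/r − 1/a)).
2/r − 1/a = 2/6.333e+08 − 1/4.023e+08 = 6.72354e-10 m⁻¹.
v = √(6.408e+20 · 6.72354e-10) m/s ≈ 6.564e+05 m/s = 656.4 km/s.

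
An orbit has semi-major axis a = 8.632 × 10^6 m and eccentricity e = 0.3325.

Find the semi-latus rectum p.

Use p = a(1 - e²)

p = a (1 − e²).
p = 8.632e+06 · (1 − (0.3325)²) = 8.632e+06 · 0.889444 ≈ 7.678e+06 m = 7.678 × 10^6 m.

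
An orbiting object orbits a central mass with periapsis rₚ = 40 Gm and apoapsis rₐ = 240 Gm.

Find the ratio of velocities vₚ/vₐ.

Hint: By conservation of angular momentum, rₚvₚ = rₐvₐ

Convert to SI: rₚ = 40 Gm = 4e+10 m; rₐ = 240 Gm = 2.4e+11 m.
Conservation of angular momentum gives rₚvₚ = rₐvₐ, so vₚ/vₐ = rₐ/rₚ.
vₚ/vₐ = 2.4e+11 / 4e+10 ≈ 6.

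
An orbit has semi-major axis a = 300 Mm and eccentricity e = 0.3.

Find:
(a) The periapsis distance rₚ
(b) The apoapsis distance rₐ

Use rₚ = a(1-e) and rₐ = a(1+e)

Convert to SI: a = 300 Mm = 3e+08 m.
(a) rₚ = a(1 − e) = 3e+08 · (1 − 0.3) = 3e+08 · 0.7 ≈ 2.1e+08 m = 210 Mm.
(b) rₐ = a(1 + e) = 3e+08 · (1 + 0.3) = 3e+08 · 1.3 ≈ 3.9e+08 m = 390 Mm.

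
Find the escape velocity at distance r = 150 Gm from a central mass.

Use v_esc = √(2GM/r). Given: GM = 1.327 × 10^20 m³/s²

Convert to SI: r = 150 Gm = 1.5e+11 m.
Escape velocity comes from setting total energy to zero: ½v² − GM/r = 0 ⇒ v_esc = √(2GM / r).
v_esc = √(2 · 1.327e+20 / 1.5e+11) m/s ≈ 4.206e+04 m/s = 42.06 km/s.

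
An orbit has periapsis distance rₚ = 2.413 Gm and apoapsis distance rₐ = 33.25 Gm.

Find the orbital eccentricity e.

Convert to SI: rₚ = 2.413 Gm = 2.413e+09 m; rₐ = 33.25 Gm = 3.325e+10 m.
e = (rₐ − rₚ) / (rₐ + rₚ).
e = (3.325e+10 − 2.413e+09) / (3.325e+10 + 2.413e+09) = 3.0837e+10 / 3.5663e+10 ≈ 0.8647.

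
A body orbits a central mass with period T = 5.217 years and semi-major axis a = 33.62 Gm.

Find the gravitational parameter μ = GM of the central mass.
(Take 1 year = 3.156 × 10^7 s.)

Convert to SI: T = 5.217 years = 1.64649e+08 s; a = 33.62 Gm = 3.362e+10 m.
GM = 4π² · a³ / T².
GM = 4π² · (3.362e+10)³ / (1.64649e+08)² m³/s² ≈ 5.534e+16 m³/s² = 5.534 × 10^16 m³/s².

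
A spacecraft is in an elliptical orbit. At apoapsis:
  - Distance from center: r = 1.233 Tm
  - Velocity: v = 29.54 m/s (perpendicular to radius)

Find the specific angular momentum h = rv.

Convert to SI: r = 1.233 Tm = 1.233e+12 m.
With v perpendicular to r, h = r · v.
h = 1.233e+12 · 29.54 m²/s ≈ 3.642e+13 m²/s.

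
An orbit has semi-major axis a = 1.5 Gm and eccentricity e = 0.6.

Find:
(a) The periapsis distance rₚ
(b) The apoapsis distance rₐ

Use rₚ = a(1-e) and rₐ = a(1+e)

Convert to SI: a = 1.5 Gm = 1.5e+09 m.
(a) rₚ = a(1 − e) = 1.5e+09 · (1 − 0.6) = 1.5e+09 · 0.4 ≈ 6e+08 m = 600 Mm.
(b) rₐ = a(1 + e) = 1.5e+09 · (1 + 0.6) = 1.5e+09 · 1.6 ≈ 2.4e+09 m = 2.4 Gm.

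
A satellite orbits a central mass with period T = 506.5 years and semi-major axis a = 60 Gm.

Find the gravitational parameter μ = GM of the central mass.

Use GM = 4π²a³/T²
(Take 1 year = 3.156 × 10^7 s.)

Convert to SI: T = 506.5 years = 1.59851e+10 s; a = 60 Gm = 6e+10 m.
GM = 4π² · a³ / T².
GM = 4π² · (6e+10)³ / (1.59851e+10)² m³/s² ≈ 3.337e+13 m³/s² = 3.337 × 10^13 m³/s².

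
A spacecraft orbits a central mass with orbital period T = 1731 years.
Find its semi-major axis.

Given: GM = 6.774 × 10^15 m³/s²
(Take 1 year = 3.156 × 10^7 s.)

Convert to SI: T = 1731 years = 5.46304e+10 s.
Invert Kepler's third law: a = (GM · T² / (4π²))^(1/3).
Substituting T = 5.46304e+10 s and GM = 6.774e+15 m³/s²:
a = (6.774e+15 · (5.46304e+10)² / (4π²))^(1/3) m
a ≈ 8.001e+11 m = 800.1 Gm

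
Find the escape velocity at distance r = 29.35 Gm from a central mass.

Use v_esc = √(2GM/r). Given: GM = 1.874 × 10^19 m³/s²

Convert to SI: r = 29.35 Gm = 2.935e+10 m.
Escape velocity comes from setting total energy to zero: ½v² − GM/r = 0 ⇒ v_esc = √(2GM / r).
v_esc = √(2 · 1.874e+19 / 2.935e+10) m/s ≈ 3.574e+04 m/s = 35.74 km/s.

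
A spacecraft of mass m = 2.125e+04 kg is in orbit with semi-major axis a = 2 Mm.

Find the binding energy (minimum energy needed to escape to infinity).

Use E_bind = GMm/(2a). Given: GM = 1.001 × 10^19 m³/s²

Convert to SI: a = 2 Mm = 2e+06 m.
Total orbital energy is E = −GMm/(2a); binding energy is E_bind = −E = GMm/(2a).
E_bind = 1.001e+19 · 2.125e+04 / (2 · 2e+06) J ≈ 5.318e+16 J = 53.18 PJ.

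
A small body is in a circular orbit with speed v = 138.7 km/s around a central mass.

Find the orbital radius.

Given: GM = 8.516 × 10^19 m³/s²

Convert to SI: v = 138.7 km/s = 138700 m/s.
For a circular orbit, v² = GM / r, so r = GM / v².
r = 8.516e+19 / (138700)² m ≈ 4.427e+09 m = 4.427 Gm.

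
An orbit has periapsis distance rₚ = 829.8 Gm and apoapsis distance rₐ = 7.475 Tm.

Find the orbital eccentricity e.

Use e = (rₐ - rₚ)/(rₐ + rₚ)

Convert to SI: rₚ = 829.8 Gm = 8.298e+11 m; rₐ = 7.475 Tm = 7.475e+12 m.
e = (rₐ − rₚ) / (rₐ + rₚ).
e = (7.475e+12 − 8.298e+11) / (7.475e+12 + 8.298e+11) = 6.6452e+12 / 8.3048e+12 ≈ 0.8002.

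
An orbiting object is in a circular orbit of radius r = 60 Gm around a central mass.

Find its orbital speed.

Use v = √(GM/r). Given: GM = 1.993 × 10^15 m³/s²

Convert to SI: r = 60 Gm = 6e+10 m.
For a circular orbit, gravity supplies the centripetal force, so v = √(GM / r).
v = √(1.993e+15 / 6e+10) m/s ≈ 182.3 m/s = 182.3 m/s.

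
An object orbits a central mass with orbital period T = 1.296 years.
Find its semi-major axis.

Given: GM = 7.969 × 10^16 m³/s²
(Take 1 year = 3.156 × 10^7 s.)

Convert to SI: T = 1.296 years = 4.09018e+07 s.
Invert Kepler's third law: a = (GM · T² / (4π²))^(1/3).
Substituting T = 4.09018e+07 s and GM = 7.969e+16 m³/s²:
a = (7.969e+16 · (4.09018e+07)² / (4π²))^(1/3) m
a ≈ 1.5e+10 m = 15 Gm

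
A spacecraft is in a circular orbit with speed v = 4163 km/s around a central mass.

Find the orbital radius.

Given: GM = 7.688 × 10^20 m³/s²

Convert to SI: v = 4163 km/s = 4.163e+06 m/s.
For a circular orbit, v² = GM / r, so r = GM / v².
r = 7.688e+20 / (4.163e+06)² m ≈ 4.436e+07 m = 4.436 × 10^7 m.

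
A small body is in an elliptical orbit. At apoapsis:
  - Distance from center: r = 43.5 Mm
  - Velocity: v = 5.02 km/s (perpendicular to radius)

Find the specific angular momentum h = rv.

Convert to SI: r = 43.5 Mm = 4.35e+07 m; v = 5.02 km/s = 5020 m/s.
With v perpendicular to r, h = r · v.
h = 4.35e+07 · 5020 m²/s ≈ 2.184e+11 m²/s.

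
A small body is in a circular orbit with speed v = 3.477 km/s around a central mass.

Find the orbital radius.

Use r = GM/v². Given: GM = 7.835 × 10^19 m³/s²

Convert to SI: v = 3.477 km/s = 3477 m/s.
For a circular orbit, v² = GM / r, so r = GM / v².
r = 7.835e+19 / (3477)² m ≈ 6.481e+12 m = 6.481 Tm.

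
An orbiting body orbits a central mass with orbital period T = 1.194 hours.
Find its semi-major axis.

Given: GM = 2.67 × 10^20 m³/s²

Convert to SI: T = 1.194 hours = 4298.4 s.
Invert Kepler's third law: a = (GM · T² / (4π²))^(1/3).
Substituting T = 4298.4 s and GM = 2.67e+20 m³/s²:
a = (2.67e+20 · (4298.4)² / (4π²))^(1/3) m
a ≈ 4.999e+08 m = 499.9 Mm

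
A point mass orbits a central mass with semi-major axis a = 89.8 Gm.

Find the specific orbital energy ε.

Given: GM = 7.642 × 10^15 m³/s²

Convert to SI: a = 89.8 Gm = 8.98e+10 m.
ε = −GM / (2a).
ε = −7.642e+15 / (2 · 8.98e+10) J/kg ≈ -4.255e+04 J/kg = -42.55 kJ/kg.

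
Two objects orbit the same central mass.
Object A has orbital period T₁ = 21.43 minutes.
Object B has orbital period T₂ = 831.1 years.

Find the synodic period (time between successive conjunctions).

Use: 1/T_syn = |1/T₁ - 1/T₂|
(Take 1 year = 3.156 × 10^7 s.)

Convert to SI: T₁ = 21.43 minutes = 1285.8 s; T₂ = 831.1 years = 2.62295e+10 s.
T_syn = |T₁ · T₂ / (T₁ − T₂)|.
T_syn = |1285.8 · 2.62295e+10 / (1285.8 − 2.62295e+10)| s ≈ 1286 s = 21.43 minutes.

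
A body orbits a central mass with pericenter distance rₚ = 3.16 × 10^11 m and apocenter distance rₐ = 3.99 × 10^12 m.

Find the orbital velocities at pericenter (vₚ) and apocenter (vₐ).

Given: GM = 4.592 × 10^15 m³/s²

Use the vis-viva equation v² = GM(2/r − 1/a) with a = (rₚ + rₐ)/2 = (3.16e+11 + 3.99e+12)/2 = 2.153e+12 m.
vₚ = √(GM · (2/rₚ − 1/a)) = √(4.592e+15 · (2/3.16e+11 − 1/2.153e+12)) m/s ≈ 164.1 m/s = 164.1 m/s.
vₐ = √(GM · (2/rₐ − 1/a)) = √(4.592e+15 · (2/3.99e+12 − 1/2.153e+12)) m/s ≈ 13 m/s = 13 m/s.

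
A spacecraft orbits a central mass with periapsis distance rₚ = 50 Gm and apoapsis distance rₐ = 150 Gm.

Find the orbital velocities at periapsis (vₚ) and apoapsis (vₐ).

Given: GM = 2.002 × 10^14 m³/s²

Convert to SI: rₚ = 50 Gm = 5e+10 m; rₐ = 150 Gm = 1.5e+11 m.
Use the vis-viva equation v² = GM(2/r − 1/a) with a = (rₚ + rₐ)/2 = (5e+10 + 1.5e+11)/2 = 1e+11 m.
vₚ = √(GM · (2/rₚ − 1/a)) = √(2.002e+14 · (2/5e+10 − 1/1e+11)) m/s ≈ 77.5 m/s = 77.5 m/s.
vₐ = √(GM · (2/rₐ − 1/a)) = √(2.002e+14 · (2/1.5e+11 − 1/1e+11)) m/s ≈ 25.83 m/s = 25.83 m/s.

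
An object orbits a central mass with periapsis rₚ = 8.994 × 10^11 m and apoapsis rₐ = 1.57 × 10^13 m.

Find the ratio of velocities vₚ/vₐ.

Conservation of angular momentum gives rₚvₚ = rₐvₐ, so vₚ/vₐ = rₐ/rₚ.
vₚ/vₐ = 1.57e+13 / 8.994e+11 ≈ 17.46.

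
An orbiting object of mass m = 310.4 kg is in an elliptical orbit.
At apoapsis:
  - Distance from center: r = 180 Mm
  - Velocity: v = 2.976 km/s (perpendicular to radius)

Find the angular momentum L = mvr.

Convert to SI: r = 180 Mm = 1.8e+08 m; v = 2.976 km/s = 2976 m/s.
Since v is perpendicular to r, L = m · v · r.
L = 310.4 · 2976 · 1.8e+08 kg·m²/s ≈ 1.663e+14 kg·m²/s.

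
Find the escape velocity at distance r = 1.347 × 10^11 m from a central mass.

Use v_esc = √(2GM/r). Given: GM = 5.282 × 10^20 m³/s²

Escape velocity comes from setting total energy to zero: ½v² − GM/r = 0 ⇒ v_esc = √(2GM / r).
v_esc = √(2 · 5.282e+20 / 1.347e+11) m/s ≈ 8.856e+04 m/s = 88.56 km/s.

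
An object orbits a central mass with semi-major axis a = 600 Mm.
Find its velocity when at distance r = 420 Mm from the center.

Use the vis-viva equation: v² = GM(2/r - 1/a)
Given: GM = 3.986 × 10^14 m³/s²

Convert to SI: a = 600 Mm = 6e+08 m; r = 420 Mm = 4.2e+08 m.
Vis-viva: v = √(GM · (2/r − 1/a)).
2/r − 1/a = 2/4.2e+08 − 1/6e+08 = 3.09524e-09 m⁻¹.
v = √(3.986e+14 · 3.09524e-09) m/s ≈ 1111 m/s = 1.111 km/s.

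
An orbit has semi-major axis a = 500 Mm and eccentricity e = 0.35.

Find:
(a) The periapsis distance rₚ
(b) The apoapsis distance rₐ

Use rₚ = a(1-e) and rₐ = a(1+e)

Convert to SI: a = 500 Mm = 5e+08 m.
(a) rₚ = a(1 − e) = 5e+08 · (1 − 0.35) = 5e+08 · 0.65 ≈ 3.25e+08 m = 325 Mm.
(b) rₐ = a(1 + e) = 5e+08 · (1 + 0.35) = 5e+08 · 1.35 ≈ 6.75e+08 m = 675 Mm.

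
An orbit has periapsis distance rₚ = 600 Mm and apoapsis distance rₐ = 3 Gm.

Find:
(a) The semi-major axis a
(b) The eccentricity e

Convert to SI: rₚ = 600 Mm = 6e+08 m; rₐ = 3 Gm = 3e+09 m.
(a) a = (rₚ + rₐ) / 2 = (6e+08 + 3e+09) / 2 ≈ 1.8e+09 m = 1.8 Gm.
(b) e = (rₐ − rₚ) / (rₐ + rₚ) = (3e+09 − 6e+08) / (3e+09 + 6e+08) ≈ 0.6667.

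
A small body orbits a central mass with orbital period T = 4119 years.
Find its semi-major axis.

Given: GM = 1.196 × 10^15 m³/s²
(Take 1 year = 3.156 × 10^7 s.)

Convert to SI: T = 4119 years = 1.29996e+11 s.
Invert Kepler's third law: a = (GM · T² / (4π²))^(1/3).
Substituting T = 1.29996e+11 s and GM = 1.196e+15 m³/s²:
a = (1.196e+15 · (1.29996e+11)² / (4π²))^(1/3) m
a ≈ 8e+11 m = 800 Gm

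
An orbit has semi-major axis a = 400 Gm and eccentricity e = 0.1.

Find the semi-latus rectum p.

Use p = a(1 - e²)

Convert to SI: a = 400 Gm = 4e+11 m.
p = a (1 − e²).
p = 4e+11 · (1 − (0.1)²) = 4e+11 · 0.99 ≈ 3.96e+11 m = 396 Gm.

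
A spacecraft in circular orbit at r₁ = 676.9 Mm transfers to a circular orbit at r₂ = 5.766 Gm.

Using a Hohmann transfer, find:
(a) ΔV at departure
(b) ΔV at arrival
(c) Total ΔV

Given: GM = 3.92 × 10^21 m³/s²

Convert to SI: r₁ = 676.9 Mm = 6.769e+08 m; r₂ = 5.766 Gm = 5.766e+09 m.
Transfer semi-major axis: a_t = (r₁ + r₂)/2 = (6.769e+08 + 5.766e+09)/2 = 3.22145e+09 m.
Circular speeds: v₁ = √(GM/r₁) = 2.40647e+06 m/s, v₂ = √(GM/r₂) = 824529 m/s.
Transfer speeds (vis-viva v² = GM(2/r − 1/a_t)): v₁ᵗ = 3.21953e+06 m/s, v₂ᵗ = 377957 m/s.
(a) ΔV₁ = |v₁ᵗ − v₁| ≈ 8.131e+05 m/s = 813.1 km/s.
(b) ΔV₂ = |v₂ − v₂ᵗ| ≈ 4.466e+05 m/s = 446.6 km/s.
(c) ΔV_total = ΔV₁ + ΔV₂ ≈ 1.26e+06 m/s = 1260 km/s.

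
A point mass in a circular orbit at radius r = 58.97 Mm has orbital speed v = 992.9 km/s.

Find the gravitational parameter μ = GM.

Convert to SI: r = 58.97 Mm = 5.897e+07 m; v = 992.9 km/s = 992900 m/s.
For a circular orbit v² = GM/r, so GM = v² · r.
GM = (992900)² · 5.897e+07 m³/s² ≈ 5.814e+19 m³/s² = 5.814 × 10^19 m³/s².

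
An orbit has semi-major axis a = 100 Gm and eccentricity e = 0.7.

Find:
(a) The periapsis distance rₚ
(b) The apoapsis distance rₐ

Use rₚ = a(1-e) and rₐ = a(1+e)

Convert to SI: a = 100 Gm = 1e+11 m.
(a) rₚ = a(1 − e) = 1e+11 · (1 − 0.7) = 1e+11 · 0.3 ≈ 3e+10 m = 30 Gm.
(b) rₐ = a(1 + e) = 1e+11 · (1 + 0.7) = 1e+11 · 1.7 ≈ 1.7e+11 m = 170 Gm.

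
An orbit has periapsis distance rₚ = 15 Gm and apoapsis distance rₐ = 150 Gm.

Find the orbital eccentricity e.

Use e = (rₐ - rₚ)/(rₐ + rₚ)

Convert to SI: rₚ = 15 Gm = 1.5e+10 m; rₐ = 150 Gm = 1.5e+11 m.
e = (rₐ − rₚ) / (rₐ + rₚ).
e = (1.5e+11 − 1.5e+10) / (1.5e+11 + 1.5e+10) = 1.35e+11 / 1.65e+11 ≈ 0.8182.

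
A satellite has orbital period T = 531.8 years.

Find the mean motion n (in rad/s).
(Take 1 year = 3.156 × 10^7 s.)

Convert to SI: T = 531.8 years = 1.67836e+10 s.
n = 2π / T.
n = 2π / 1.67836e+10 s ≈ 3.744e-10 rad/s.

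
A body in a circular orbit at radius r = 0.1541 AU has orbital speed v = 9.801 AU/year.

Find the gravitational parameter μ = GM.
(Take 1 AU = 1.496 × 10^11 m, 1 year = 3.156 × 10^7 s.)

Convert to SI: r = 0.1541 AU = 2.30534e+10 m; v = 9.801 AU/year = 46458.5 m/s.
For a circular orbit v² = GM/r, so GM = v² · r.
GM = (46458.5)² · 2.30534e+10 m³/s² ≈ 4.976e+19 m³/s² = 4.976 × 10^19 m³/s².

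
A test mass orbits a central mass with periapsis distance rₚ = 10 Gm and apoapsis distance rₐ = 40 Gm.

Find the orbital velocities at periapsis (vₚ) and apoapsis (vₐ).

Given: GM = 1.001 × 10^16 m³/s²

Convert to SI: rₚ = 10 Gm = 1e+10 m; rₐ = 40 Gm = 4e+10 m.
Use the vis-viva equation v² = GM(2/r − 1/a) with a = (rₚ + rₐ)/2 = (1e+10 + 4e+10)/2 = 2.5e+10 m.
vₚ = √(GM · (2/rₚ − 1/a)) = √(1.001e+16 · (2/1e+10 − 1/2.5e+10)) m/s ≈ 1266 m/s = 1.266 km/s.
vₐ = √(GM · (2/rₐ − 1/a)) = √(1.001e+16 · (2/4e+10 − 1/2.5e+10)) m/s ≈ 316.4 m/s = 316.4 m/s.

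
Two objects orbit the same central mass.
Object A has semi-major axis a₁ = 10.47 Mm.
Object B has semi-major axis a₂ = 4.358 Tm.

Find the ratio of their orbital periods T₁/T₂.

Convert to SI: a₁ = 10.47 Mm = 1.047e+07 m; a₂ = 4.358 Tm = 4.358e+12 m.
From Kepler's third law, (T₁/T₂)² = (a₁/a₂)³, so T₁/T₂ = (a₁/a₂)^(3/2).
a₁/a₂ = 1.047e+07 / 4.358e+12 = 2.40248e-06.
T₁/T₂ = (2.40248e-06)^(3/2) ≈ 3.724e-09.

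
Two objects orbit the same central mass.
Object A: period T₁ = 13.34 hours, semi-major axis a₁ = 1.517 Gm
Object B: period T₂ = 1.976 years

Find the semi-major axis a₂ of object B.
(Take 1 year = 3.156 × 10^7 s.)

Convert to SI: T₁ = 13.34 hours = 48024 s; a₁ = 1.517 Gm = 1.517e+09 m; T₂ = 1.976 years = 6.23626e+07 s.
Kepler's third law: (T₁/T₂)² = (a₁/a₂)³ ⇒ a₂ = a₁ · (T₂/T₁)^(2/3).
T₂/T₁ = 6.23626e+07 / 48024 = 1298.57.
a₂ = 1.517e+09 · (1298.57)^(2/3) m ≈ 1.806e+11 m = 180.6 Gm.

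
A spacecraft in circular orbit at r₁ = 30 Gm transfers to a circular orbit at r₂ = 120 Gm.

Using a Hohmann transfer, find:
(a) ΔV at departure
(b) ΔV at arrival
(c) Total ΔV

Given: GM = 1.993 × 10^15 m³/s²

Convert to SI: r₁ = 30 Gm = 3e+10 m; r₂ = 120 Gm = 1.2e+11 m.
Transfer semi-major axis: a_t = (r₁ + r₂)/2 = (3e+10 + 1.2e+11)/2 = 7.5e+10 m.
Circular speeds: v₁ = √(GM/r₁) = 257.747 m/s, v₂ = √(GM/r₂) = 128.873 m/s.
Transfer speeds (vis-viva v² = GM(2/r − 1/a_t)): v₁ᵗ = 326.027 m/s, v₂ᵗ = 81.5066 m/s.
(a) ΔV₁ = |v₁ᵗ − v₁| ≈ 68.28 m/s = 68.28 m/s.
(b) ΔV₂ = |v₂ − v₂ᵗ| ≈ 47.37 m/s = 47.37 m/s.
(c) ΔV_total = ΔV₁ + ΔV₂ ≈ 115.6 m/s = 115.6 m/s.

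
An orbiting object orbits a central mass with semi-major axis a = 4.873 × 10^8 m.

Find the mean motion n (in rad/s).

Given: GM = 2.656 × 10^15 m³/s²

n = √(GM / a³).
n = √(2.656e+15 / (4.873e+08)³) rad/s ≈ 4.791e-06 rad/s.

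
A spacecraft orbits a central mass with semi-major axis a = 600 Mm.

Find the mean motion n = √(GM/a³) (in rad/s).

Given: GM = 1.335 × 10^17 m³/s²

Convert to SI: a = 600 Mm = 6e+08 m.
n = √(GM / a³).
n = √(1.335e+17 / (6e+08)³) rad/s ≈ 2.486e-05 rad/s.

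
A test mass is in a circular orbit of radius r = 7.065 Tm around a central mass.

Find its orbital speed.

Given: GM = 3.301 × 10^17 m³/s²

Convert to SI: r = 7.065 Tm = 7.065e+12 m.
For a circular orbit, gravity supplies the centripetal force, so v = √(GM / r).
v = √(3.301e+17 / 7.065e+12) m/s ≈ 216.2 m/s = 216.2 m/s.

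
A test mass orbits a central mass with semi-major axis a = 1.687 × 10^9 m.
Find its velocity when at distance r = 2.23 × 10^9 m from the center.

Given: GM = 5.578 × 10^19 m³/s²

Vis-viva: v = √(GM · (2/r − 1/a)).
2/r − 1/a = 2/2.23e+09 − 1/1.687e+09 = 3.04093e-10 m⁻¹.
v = √(5.578e+19 · 3.04093e-10) m/s ≈ 1.302e+05 m/s = 130.2 km/s.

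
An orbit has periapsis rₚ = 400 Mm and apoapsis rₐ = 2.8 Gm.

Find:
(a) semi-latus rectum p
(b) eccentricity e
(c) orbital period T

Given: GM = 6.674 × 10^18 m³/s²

Convert to SI: rₚ = 400 Mm = 4e+08 m; rₐ = 2.8 Gm = 2.8e+09 m.
(a) From a = (rₚ + rₐ)/2 = 1.6e+09 m and e = (rₐ − rₚ)/(rₐ + rₚ) = 0.75, p = a(1 − e²) = 1.6e+09 · (1 − (0.75)²) ≈ 7e+08 m
(b) e = (rₐ − rₚ)/(rₐ + rₚ) = (2.8e+09 − 4e+08)/(2.8e+09 + 4e+08) ≈ 0.75
(c) With a = (rₚ + rₐ)/2 = 1.6e+09 m, T = 2π √(a³/GM) = 2π √((1.6e+09)³/6.674e+18) s ≈ 1.557e+05 s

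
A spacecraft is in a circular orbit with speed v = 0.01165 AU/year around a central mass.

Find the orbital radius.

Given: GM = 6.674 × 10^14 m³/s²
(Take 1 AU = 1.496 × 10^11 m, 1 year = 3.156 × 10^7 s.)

Convert to SI: v = 0.01165 AU/year = 55.2231 m/s.
For a circular orbit, v² = GM / r, so r = GM / v².
r = 6.674e+14 / (55.2231)² m ≈ 2.188e+11 m = 1.463 AU.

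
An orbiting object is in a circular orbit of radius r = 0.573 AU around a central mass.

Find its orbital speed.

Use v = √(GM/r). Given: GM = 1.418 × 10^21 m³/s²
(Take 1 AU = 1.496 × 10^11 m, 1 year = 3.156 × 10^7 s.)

Convert to SI: r = 0.573 AU = 8.57208e+10 m.
For a circular orbit, gravity supplies the centripetal force, so v = √(GM / r).
v = √(1.418e+21 / 8.57208e+10) m/s ≈ 1.286e+05 m/s = 27.13 AU/year.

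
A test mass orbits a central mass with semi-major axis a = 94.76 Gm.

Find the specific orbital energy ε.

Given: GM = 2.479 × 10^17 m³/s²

Convert to SI: a = 94.76 Gm = 9.476e+10 m.
ε = −GM / (2a).
ε = −2.479e+17 / (2 · 9.476e+10) J/kg ≈ -1.308e+06 J/kg = -1.308 MJ/kg.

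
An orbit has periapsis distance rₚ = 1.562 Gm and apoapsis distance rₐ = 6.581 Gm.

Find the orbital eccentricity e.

Convert to SI: rₚ = 1.562 Gm = 1.562e+09 m; rₐ = 6.581 Gm = 6.581e+09 m.
e = (rₐ − rₚ) / (rₐ + rₚ).
e = (6.581e+09 − 1.562e+09) / (6.581e+09 + 1.562e+09) = 5.019e+09 / 8.143e+09 ≈ 0.6164.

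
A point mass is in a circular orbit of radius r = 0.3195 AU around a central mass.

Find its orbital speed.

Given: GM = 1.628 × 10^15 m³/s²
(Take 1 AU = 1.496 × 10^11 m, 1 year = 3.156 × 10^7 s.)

Convert to SI: r = 0.3195 AU = 4.77972e+10 m.
For a circular orbit, gravity supplies the centripetal force, so v = √(GM / r).
v = √(1.628e+15 / 4.77972e+10) m/s ≈ 184.6 m/s = 0.03893 AU/year.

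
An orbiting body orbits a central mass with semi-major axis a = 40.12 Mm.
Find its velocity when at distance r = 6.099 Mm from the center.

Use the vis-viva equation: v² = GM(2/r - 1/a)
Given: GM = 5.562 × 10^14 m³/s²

Convert to SI: a = 40.12 Mm = 4.012e+07 m; r = 6.099 Mm = 6.099e+06 m.
Vis-viva: v = √(GM · (2/r − 1/a)).
2/r − 1/a = 2/6.099e+06 − 1/4.012e+07 = 3.02997e-07 m⁻¹.
v = √(5.562e+14 · 3.02997e-07) m/s ≈ 1.298e+04 m/s = 12.98 km/s.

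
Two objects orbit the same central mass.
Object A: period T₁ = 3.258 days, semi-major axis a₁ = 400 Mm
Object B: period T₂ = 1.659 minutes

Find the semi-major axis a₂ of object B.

Convert to SI: T₁ = 3.258 days = 281491 s; a₁ = 400 Mm = 4e+08 m; T₂ = 1.659 minutes = 99.54 s.
Kepler's third law: (T₁/T₂)² = (a₁/a₂)³ ⇒ a₂ = a₁ · (T₂/T₁)^(2/3).
T₂/T₁ = 99.54 / 281491 = 0.000353617.
a₂ = 4e+08 · (0.000353617)^(2/3) m ≈ 2e+06 m = 2 Mm.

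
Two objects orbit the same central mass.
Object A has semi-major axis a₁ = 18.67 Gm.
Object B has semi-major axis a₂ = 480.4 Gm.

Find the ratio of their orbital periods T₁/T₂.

Convert to SI: a₁ = 18.67 Gm = 1.867e+10 m; a₂ = 480.4 Gm = 4.804e+11 m.
From Kepler's third law, (T₁/T₂)² = (a₁/a₂)³, so T₁/T₂ = (a₁/a₂)^(3/2).
a₁/a₂ = 1.867e+10 / 4.804e+11 = 0.0388634.
T₁/T₂ = (0.0388634)^(3/2) ≈ 0.007661.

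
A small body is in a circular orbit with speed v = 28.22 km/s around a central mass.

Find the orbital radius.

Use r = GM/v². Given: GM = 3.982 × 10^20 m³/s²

Convert to SI: v = 28.22 km/s = 28220 m/s.
For a circular orbit, v² = GM / r, so r = GM / v².
r = 3.982e+20 / (28220)² m ≈ 5e+11 m = 500 Gm.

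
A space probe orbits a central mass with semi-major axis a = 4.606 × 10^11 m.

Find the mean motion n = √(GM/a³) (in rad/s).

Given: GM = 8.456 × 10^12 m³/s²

n = √(GM / a³).
n = √(8.456e+12 / (4.606e+11)³) rad/s ≈ 9.302e-12 rad/s.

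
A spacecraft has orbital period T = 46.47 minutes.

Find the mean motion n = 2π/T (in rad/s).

Convert to SI: T = 46.47 minutes = 2788.2 s.
n = 2π / T.
n = 2π / 2788.2 s ≈ 0.002253 rad/s.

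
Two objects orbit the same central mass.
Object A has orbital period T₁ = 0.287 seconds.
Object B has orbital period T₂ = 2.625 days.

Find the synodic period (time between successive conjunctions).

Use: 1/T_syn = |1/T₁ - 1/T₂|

Convert to SI: T₂ = 2.625 days = 226800 s.
T_syn = |T₁ · T₂ / (T₁ − T₂)|.
T_syn = |0.287 · 226800 / (0.287 − 226800)| s ≈ 0.287 s = 0.287 seconds.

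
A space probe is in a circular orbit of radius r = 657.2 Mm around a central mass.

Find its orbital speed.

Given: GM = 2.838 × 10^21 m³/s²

Convert to SI: r = 657.2 Mm = 6.572e+08 m.
For a circular orbit, gravity supplies the centripetal force, so v = √(GM / r).
v = √(2.838e+21 / 6.572e+08) m/s ≈ 2.078e+06 m/s = 2078 km/s.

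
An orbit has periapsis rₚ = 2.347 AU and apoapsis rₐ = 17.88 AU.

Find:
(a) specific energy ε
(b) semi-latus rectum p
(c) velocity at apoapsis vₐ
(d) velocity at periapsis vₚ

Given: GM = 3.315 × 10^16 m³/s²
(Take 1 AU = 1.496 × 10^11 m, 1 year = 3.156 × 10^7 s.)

Convert to SI: rₚ = 2.347 AU = 3.51111e+11 m; rₐ = 17.88 AU = 2.67485e+12 m.
(a) With a = (rₚ + rₐ)/2 = 1.51298e+12 m, ε = −GM/(2a) = −3.315e+16/(2 · 1.51298e+12) J/kg ≈ -1.096e+04 J/kg
(b) From a = (rₚ + rₐ)/2 = 1.51298e+12 m and e = (rₐ − rₚ)/(rₐ + rₚ) = 0.767934, p = a(1 − e²) = 1.51298e+12 · (1 − (0.767934)²) ≈ 6.207e+11 m
(c) With a = (rₚ + rₐ)/2 = 1.51298e+12 m, vₐ = √(GM (2/rₐ − 1/a)) = √(3.315e+16 · (2/2.67485e+12 − 1/1.51298e+12)) m/s ≈ 53.63 m/s
(d) With a = (rₚ + rₐ)/2 = 1.51298e+12 m, vₚ = √(GM (2/rₚ − 1/a)) = √(3.315e+16 · (2/3.51111e+11 − 1/1.51298e+12)) m/s ≈ 408.6 m/s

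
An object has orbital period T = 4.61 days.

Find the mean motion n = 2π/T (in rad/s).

Convert to SI: T = 4.61 days = 398304 s.
n = 2π / T.
n = 2π / 398304 s ≈ 1.577e-05 rad/s.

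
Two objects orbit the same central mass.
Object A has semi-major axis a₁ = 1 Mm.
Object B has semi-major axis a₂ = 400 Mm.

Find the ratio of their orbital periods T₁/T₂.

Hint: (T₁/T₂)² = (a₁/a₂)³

Convert to SI: a₁ = 1 Mm = 1e+06 m; a₂ = 400 Mm = 4e+08 m.
From Kepler's third law, (T₁/T₂)² = (a₁/a₂)³, so T₁/T₂ = (a₁/a₂)^(3/2).
a₁/a₂ = 1e+06 / 4e+08 = 0.0025.
T₁/T₂ = (0.0025)^(3/2) ≈ 0.000125.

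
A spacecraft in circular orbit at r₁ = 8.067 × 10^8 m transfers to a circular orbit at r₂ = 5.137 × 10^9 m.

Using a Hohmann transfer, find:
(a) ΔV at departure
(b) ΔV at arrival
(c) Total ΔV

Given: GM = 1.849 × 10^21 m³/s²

Transfer semi-major axis: a_t = (r₁ + r₂)/2 = (8.067e+08 + 5.137e+09)/2 = 2.97185e+09 m.
Circular speeds: v₁ = √(GM/r₁) = 1.51395e+06 m/s, v₂ = √(GM/r₂) = 599948 m/s.
Transfer speeds (vis-viva v² = GM(2/r − 1/a_t)): v₁ᵗ = 1.99046e+06 m/s, v₂ᵗ = 312576 m/s.
(a) ΔV₁ = |v₁ᵗ − v₁| ≈ 4.765e+05 m/s = 476.5 km/s.
(b) ΔV₂ = |v₂ − v₂ᵗ| ≈ 2.874e+05 m/s = 287.4 km/s.
(c) ΔV_total = ΔV₁ + ΔV₂ ≈ 7.639e+05 m/s = 763.9 km/s.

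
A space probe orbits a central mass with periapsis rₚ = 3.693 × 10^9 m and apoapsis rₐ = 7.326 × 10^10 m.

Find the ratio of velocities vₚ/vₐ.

Conservation of angular momentum gives rₚvₚ = rₐvₐ, so vₚ/vₐ = rₐ/rₚ.
vₚ/vₐ = 7.326e+10 / 3.693e+09 ≈ 19.84.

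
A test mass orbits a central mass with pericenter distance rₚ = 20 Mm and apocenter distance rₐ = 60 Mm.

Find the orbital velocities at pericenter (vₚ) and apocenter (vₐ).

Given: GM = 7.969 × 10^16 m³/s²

Convert to SI: rₚ = 20 Mm = 2e+07 m; rₐ = 60 Mm = 6e+07 m.
Use the vis-viva equation v² = GM(2/r − 1/a) with a = (rₚ + rₐ)/2 = (2e+07 + 6e+07)/2 = 4e+07 m.
vₚ = √(GM · (2/rₚ − 1/a)) = √(7.969e+16 · (2/2e+07 − 1/4e+07)) m/s ≈ 7.731e+04 m/s = 77.31 km/s.
vₐ = √(GM · (2/rₐ − 1/a)) = √(7.969e+16 · (2/6e+07 − 1/4e+07)) m/s ≈ 2.577e+04 m/s = 25.77 km/s.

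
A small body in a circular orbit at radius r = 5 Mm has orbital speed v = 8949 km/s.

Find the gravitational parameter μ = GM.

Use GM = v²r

Convert to SI: r = 5 Mm = 5e+06 m; v = 8949 km/s = 8.949e+06 m/s.
For a circular orbit v² = GM/r, so GM = v² · r.
GM = (8.949e+06)² · 5e+06 m³/s² ≈ 4.004e+20 m³/s² = 4.004 × 10^20 m³/s².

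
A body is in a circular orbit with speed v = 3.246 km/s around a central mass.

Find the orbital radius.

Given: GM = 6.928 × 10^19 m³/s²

Convert to SI: v = 3.246 km/s = 3246 m/s.
For a circular orbit, v² = GM / r, so r = GM / v².
r = 6.928e+19 / (3246)² m ≈ 6.575e+12 m = 6.575 Tm.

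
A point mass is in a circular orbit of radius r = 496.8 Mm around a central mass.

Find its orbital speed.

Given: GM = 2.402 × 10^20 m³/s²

Convert to SI: r = 496.8 Mm = 4.968e+08 m.
For a circular orbit, gravity supplies the centripetal force, so v = √(GM / r).
v = √(2.402e+20 / 4.968e+08) m/s ≈ 6.953e+05 m/s = 695.3 km/s.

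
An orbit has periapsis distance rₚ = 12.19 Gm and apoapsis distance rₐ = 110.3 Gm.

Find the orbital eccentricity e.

Convert to SI: rₚ = 12.19 Gm = 1.219e+10 m; rₐ = 110.3 Gm = 1.103e+11 m.
e = (rₐ − rₚ) / (rₐ + rₚ).
e = (1.103e+11 − 1.219e+10) / (1.103e+11 + 1.219e+10) = 9.811e+10 / 1.2249e+11 ≈ 0.801.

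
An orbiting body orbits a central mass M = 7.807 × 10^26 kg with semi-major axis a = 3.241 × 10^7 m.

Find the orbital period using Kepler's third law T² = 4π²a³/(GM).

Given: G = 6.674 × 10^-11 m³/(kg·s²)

GM = G · M = 6.674e-11 · 7.807e+26 = 5.21039e+16 m³/s².
Kepler's third law: T = 2π √(a³ / GM).
Substituting a = 3.241e+07 m and GM = 5.21039e+16 m³/s²:
T = 2π √((3.241e+07)³ / 5.21039e+16) s
T ≈ 5079 s = 1.411 hours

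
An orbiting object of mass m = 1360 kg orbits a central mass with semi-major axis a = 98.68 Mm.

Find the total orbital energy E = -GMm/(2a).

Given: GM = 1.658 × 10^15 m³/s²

Convert to SI: a = 98.68 Mm = 9.868e+07 m.
E = −GMm / (2a).
E = −1.658e+15 · 1360 / (2 · 9.868e+07) J ≈ -1.143e+10 J = -11.43 GJ.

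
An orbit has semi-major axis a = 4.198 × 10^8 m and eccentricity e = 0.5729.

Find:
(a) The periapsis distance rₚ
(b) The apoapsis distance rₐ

(a) rₚ = a(1 − e) = 4.198e+08 · (1 − 0.5729) = 4.198e+08 · 0.4271 ≈ 1.793e+08 m = 1.793 × 10^8 m.
(b) rₐ = a(1 + e) = 4.198e+08 · (1 + 0.5729) = 4.198e+08 · 1.5729 ≈ 6.603e+08 m = 6.603 × 10^8 m.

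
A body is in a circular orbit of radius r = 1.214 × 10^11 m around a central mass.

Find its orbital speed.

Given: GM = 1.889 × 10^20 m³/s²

For a circular orbit, gravity supplies the centripetal force, so v = √(GM / r).
v = √(1.889e+20 / 1.214e+11) m/s ≈ 3.945e+04 m/s = 39.45 km/s.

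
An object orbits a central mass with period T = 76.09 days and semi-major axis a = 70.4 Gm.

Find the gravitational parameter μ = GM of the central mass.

Convert to SI: T = 76.09 days = 6.57418e+06 s; a = 70.4 Gm = 7.04e+10 m.
GM = 4π² · a³ / T².
GM = 4π² · (7.04e+10)³ / (6.57418e+06)² m³/s² ≈ 3.187e+20 m³/s² = 3.187 × 10^20 m³/s².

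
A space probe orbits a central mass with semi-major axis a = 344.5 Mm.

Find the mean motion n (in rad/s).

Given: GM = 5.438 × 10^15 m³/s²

Convert to SI: a = 344.5 Mm = 3.445e+08 m.
n = √(GM / a³).
n = √(5.438e+15 / (3.445e+08)³) rad/s ≈ 1.153e-05 rad/s.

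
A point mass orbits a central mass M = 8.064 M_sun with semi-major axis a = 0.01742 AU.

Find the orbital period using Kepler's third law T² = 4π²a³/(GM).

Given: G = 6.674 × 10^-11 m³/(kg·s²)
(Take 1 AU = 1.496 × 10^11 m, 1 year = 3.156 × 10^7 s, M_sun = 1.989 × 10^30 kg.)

Convert to SI: a = 0.01742 AU = 2.60603e+09 m; M = 8.064 M_sun = 1.60393e+31 kg.
GM = G · M = 6.674e-11 · 1.60393e+31 = 1.07046e+21 m³/s².
Kepler's third law: T = 2π √(a³ / GM).
Substituting a = 2.60603e+09 m and GM = 1.07046e+21 m³/s²:
T = 2π √((2.60603e+09)³ / 1.07046e+21) s
T ≈ 2.555e+04 s = 0.0008095 years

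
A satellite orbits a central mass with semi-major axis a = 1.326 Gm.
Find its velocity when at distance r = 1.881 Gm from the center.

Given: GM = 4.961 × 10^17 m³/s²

Convert to SI: a = 1.326 Gm = 1.326e+09 m; r = 1.881 Gm = 1.881e+09 m.
Vis-viva: v = √(GM · (2/r − 1/a)).
2/r − 1/a = 2/1.881e+09 − 1/1.326e+09 = 3.09116e-10 m⁻¹.
v = √(4.961e+17 · 3.09116e-10) m/s ≈ 1.238e+04 m/s = 12.38 km/s.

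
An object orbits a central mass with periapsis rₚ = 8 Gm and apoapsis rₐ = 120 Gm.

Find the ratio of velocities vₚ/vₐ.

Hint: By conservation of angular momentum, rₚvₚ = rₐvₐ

Convert to SI: rₚ = 8 Gm = 8e+09 m; rₐ = 120 Gm = 1.2e+11 m.
Conservation of angular momentum gives rₚvₚ = rₐvₐ, so vₚ/vₐ = rₐ/rₚ.
vₚ/vₐ = 1.2e+11 / 8e+09 ≈ 15.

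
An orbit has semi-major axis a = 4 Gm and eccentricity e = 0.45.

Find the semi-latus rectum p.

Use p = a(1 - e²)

Convert to SI: a = 4 Gm = 4e+09 m.
p = a (1 − e²).
p = 4e+09 · (1 − (0.45)²) = 4e+09 · 0.7975 ≈ 3.19e+09 m = 3.19 Gm.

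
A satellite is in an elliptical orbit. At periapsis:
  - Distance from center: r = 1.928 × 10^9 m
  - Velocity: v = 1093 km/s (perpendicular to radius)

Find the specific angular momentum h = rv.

Convert to SI: v = 1093 km/s = 1.093e+06 m/s.
With v perpendicular to r, h = r · v.
h = 1.928e+09 · 1.093e+06 m²/s ≈ 2.107e+15 m²/s.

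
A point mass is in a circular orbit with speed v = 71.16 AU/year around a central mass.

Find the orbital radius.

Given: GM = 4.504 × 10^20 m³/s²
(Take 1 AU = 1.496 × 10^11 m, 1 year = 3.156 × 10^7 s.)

Convert to SI: v = 71.16 AU/year = 337311 m/s.
For a circular orbit, v² = GM / r, so r = GM / v².
r = 4.504e+20 / (337311)² m ≈ 3.959e+09 m = 0.02646 AU.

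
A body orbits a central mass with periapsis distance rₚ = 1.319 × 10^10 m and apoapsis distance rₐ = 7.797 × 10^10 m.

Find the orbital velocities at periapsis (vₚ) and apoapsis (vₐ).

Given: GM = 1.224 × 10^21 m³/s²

Use the vis-viva equation v² = GM(2/r − 1/a) with a = (rₚ + rₐ)/2 = (1.319e+10 + 7.797e+10)/2 = 4.558e+10 m.
vₚ = √(GM · (2/rₚ − 1/a)) = √(1.224e+21 · (2/1.319e+10 − 1/4.558e+10)) m/s ≈ 3.984e+05 m/s = 398.4 km/s.
vₐ = √(GM · (2/rₐ − 1/a)) = √(1.224e+21 · (2/7.797e+10 − 1/4.558e+10)) m/s ≈ 6.74e+04 m/s = 67.4 km/s.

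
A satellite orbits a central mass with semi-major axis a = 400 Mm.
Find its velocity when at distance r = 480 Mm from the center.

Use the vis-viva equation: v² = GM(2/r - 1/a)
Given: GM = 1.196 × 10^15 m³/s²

Convert to SI: a = 400 Mm = 4e+08 m; r = 480 Mm = 4.8e+08 m.
Vis-viva: v = √(GM · (2/r − 1/a)).
2/r − 1/a = 2/4.8e+08 − 1/4e+08 = 1.66667e-09 m⁻¹.
v = √(1.196e+15 · 1.66667e-09) m/s ≈ 1412 m/s = 1.412 km/s.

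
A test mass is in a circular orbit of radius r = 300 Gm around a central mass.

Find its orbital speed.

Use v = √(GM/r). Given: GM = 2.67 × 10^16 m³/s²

Convert to SI: r = 300 Gm = 3e+11 m.
For a circular orbit, gravity supplies the centripetal force, so v = √(GM / r).
v = √(2.67e+16 / 3e+11) m/s ≈ 298.3 m/s = 298.3 m/s.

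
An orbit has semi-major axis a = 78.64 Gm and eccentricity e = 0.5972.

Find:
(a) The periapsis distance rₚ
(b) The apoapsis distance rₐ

Convert to SI: a = 78.64 Gm = 7.864e+10 m.
(a) rₚ = a(1 − e) = 7.864e+10 · (1 − 0.5972) = 7.864e+10 · 0.4028 ≈ 3.168e+10 m = 31.68 Gm.
(b) rₐ = a(1 + e) = 7.864e+10 · (1 + 0.5972) = 7.864e+10 · 1.5972 ≈ 1.256e+11 m = 125.6 Gm.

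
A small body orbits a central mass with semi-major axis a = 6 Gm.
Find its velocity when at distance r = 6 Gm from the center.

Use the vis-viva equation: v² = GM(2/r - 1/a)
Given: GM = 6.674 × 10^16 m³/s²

Convert to SI: a = 6 Gm = 6e+09 m; r = 6 Gm = 6e+09 m.
Vis-viva: v = √(GM · (2/r − 1/a)).
2/r − 1/a = 2/6e+09 − 1/6e+09 = 1.66667e-10 m⁻¹.
v = √(6.674e+16 · 1.66667e-10) m/s ≈ 3335 m/s = 3.335 km/s.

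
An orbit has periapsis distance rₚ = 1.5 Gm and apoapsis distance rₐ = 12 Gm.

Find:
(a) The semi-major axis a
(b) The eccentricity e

Convert to SI: rₚ = 1.5 Gm = 1.5e+09 m; rₐ = 12 Gm = 1.2e+10 m.
(a) a = (rₚ + rₐ) / 2 = (1.5e+09 + 1.2e+10) / 2 ≈ 6.75e+09 m = 6.75 Gm.
(b) e = (rₐ − rₚ) / (rₐ + rₚ) = (1.2e+10 − 1.5e+09) / (1.2e+10 + 1.5e+09) ≈ 0.7778.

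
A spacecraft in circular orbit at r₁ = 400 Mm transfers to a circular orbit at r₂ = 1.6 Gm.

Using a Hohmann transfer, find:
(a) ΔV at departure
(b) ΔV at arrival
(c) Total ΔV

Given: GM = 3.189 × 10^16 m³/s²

Convert to SI: r₁ = 400 Mm = 4e+08 m; r₂ = 1.6 Gm = 1.6e+09 m.
Transfer semi-major axis: a_t = (r₁ + r₂)/2 = (4e+08 + 1.6e+09)/2 = 1e+09 m.
Circular speeds: v₁ = √(GM/r₁) = 8928.89 m/s, v₂ = √(GM/r₂) = 4464.44 m/s.
Transfer speeds (vis-viva v² = GM(2/r − 1/a_t)): v₁ᵗ = 11294.2 m/s, v₂ᵗ = 2823.56 m/s.
(a) ΔV₁ = |v₁ᵗ − v₁| ≈ 2365 m/s = 2.365 km/s.
(b) ΔV₂ = |v₂ − v₂ᵗ| ≈ 1641 m/s = 1.641 km/s.
(c) ΔV_total = ΔV₁ + ΔV₂ ≈ 4006 m/s = 4.006 km/s.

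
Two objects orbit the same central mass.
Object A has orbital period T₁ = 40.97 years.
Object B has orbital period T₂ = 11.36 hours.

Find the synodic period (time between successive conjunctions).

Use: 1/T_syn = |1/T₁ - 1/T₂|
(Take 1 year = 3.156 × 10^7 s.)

Convert to SI: T₁ = 40.97 years = 1.29301e+09 s; T₂ = 11.36 hours = 40896 s.
T_syn = |T₁ · T₂ / (T₁ − T₂)|.
T_syn = |1.29301e+09 · 40896 / (1.29301e+09 − 40896)| s ≈ 4.09e+04 s = 11.36 hours.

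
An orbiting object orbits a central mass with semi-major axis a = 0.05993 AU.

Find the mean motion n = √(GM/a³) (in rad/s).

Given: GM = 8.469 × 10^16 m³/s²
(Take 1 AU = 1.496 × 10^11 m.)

Convert to SI: a = 0.05993 AU = 8.96553e+09 m.
n = √(GM / a³).
n = √(8.469e+16 / (8.96553e+09)³) rad/s ≈ 3.428e-07 rad/s.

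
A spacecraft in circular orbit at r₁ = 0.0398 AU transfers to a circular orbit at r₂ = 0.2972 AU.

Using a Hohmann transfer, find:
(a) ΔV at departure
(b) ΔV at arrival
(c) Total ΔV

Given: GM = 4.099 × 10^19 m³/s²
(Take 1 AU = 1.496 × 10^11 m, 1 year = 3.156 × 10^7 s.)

Convert to SI: r₁ = 0.0398 AU = 5.95408e+09 m; r₂ = 0.2972 AU = 4.44611e+10 m.
Transfer semi-major axis: a_t = (r₁ + r₂)/2 = (5.95408e+09 + 4.44611e+10)/2 = 2.52076e+10 m.
Circular speeds: v₁ = √(GM/r₁) = 82972 m/s, v₂ = √(GM/r₂) = 30363.3 m/s.
Transfer speeds (vis-viva v² = GM(2/r − 1/a_t)): v₁ᵗ = 110194 m/s, v₂ᵗ = 14756.7 m/s.
(a) ΔV₁ = |v₁ᵗ − v₁| ≈ 2.722e+04 m/s = 5.743 AU/year.
(b) ΔV₂ = |v₂ − v₂ᵗ| ≈ 1.561e+04 m/s = 3.292 AU/year.
(c) ΔV_total = ΔV₁ + ΔV₂ ≈ 4.283e+04 m/s = 9.035 AU/year.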